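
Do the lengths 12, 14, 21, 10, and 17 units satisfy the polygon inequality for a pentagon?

Yes

A pentagon exists iff every side is shorter than the sum of the others — equivalently, the longest side is less than the sum of the rest.
Longest side 21 < 53 (sum of the remaining 4), so yes.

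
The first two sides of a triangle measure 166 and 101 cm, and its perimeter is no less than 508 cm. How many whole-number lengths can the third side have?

Triangle inequality: 65 < x < 267. Perimeter ≥ 508 gives x ≥ 508 − 166 − 101 = 241.
So 241 ≤ x < 267; integers 241 through 266: 26 values.

26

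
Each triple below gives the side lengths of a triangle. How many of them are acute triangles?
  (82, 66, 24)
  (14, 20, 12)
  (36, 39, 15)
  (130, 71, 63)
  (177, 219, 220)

1

(82,66,24): 24²+66² = 4932 < 6724 = 82² → obtuse
(14,20,12): 12²+14² = 340 < 400 = 20² → obtuse
(36,39,15): 15²+36² = 1521 = 39² → right
(130,71,63): 63²+71² = 9010 < 16900 = 130² → obtuse
(177,219,220): 177²+219² = 79290 > 48400 = 220² → acute
1 of the 5 is acute.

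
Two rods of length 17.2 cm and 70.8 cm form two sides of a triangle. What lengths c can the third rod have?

53.6 < c < 88.0

By the triangle inequality, c must be less than 17.2 + 70.8 = 88.0 and greater than |17.2 − 70.8| = 53.6.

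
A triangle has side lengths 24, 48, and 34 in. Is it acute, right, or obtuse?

Compare the square of the longest side to the sum of squares of the other two: 24² + 34² = 1732 < 2304 = 48².

obtuse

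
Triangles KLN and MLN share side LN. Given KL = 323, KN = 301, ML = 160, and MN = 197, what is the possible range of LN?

From triangle KLN: |323 − 301| < LN < 323 + 301, i.e. 22 < LN < 624.
From triangle MLN: 37 < LN < 357.
Both must hold, so LN lies in the intersection.

37 < LN < 357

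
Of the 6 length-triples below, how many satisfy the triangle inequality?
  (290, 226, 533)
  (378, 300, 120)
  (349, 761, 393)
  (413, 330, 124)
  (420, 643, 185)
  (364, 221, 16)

2

(226,290,533): 226+290 ≤ 533 → not valid
(120,300,378): 120+300 > 378 → valid
(349,393,761): 349+393 ≤ 761 → not valid
(124,330,413): 124+330 > 413 → valid
(185,420,643): 185+420 ≤ 643 → not valid
(16,221,364): 16+221 ≤ 364 → not valid
2 of the 6 triples form a triangle.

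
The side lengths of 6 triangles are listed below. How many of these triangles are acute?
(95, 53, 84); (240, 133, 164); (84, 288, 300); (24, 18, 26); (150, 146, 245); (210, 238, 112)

2

(95,53,84): 53²+84² = 9865 > 9025 = 95² → acute
(240,133,164): 133²+164² = 44585 < 57600 = 240² → obtuse
(84,288,300): 84²+288² = 90000 = 300² → right
(24,18,26): 18²+24² = 900 > 676 = 26² → acute
(150,146,245): 146²+150² = 43816 < 60025 = 245² → obtuse
(210,238,112): 112²+210² = 56644 = 238² → right
2 of the 6 are acute.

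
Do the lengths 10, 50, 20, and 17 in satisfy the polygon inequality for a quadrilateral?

For a quadrilateral, each side must be shorter than the sum of the others.
Here the longest side is 50, but the remaining 3 sides sum to only 47.

No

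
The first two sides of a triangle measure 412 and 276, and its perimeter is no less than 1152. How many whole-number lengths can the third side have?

224

Triangle inequality: 136 < x < 688. Perimeter ≥ 1152 gives x ≥ 1152 − 412 − 276 = 464.
So 464 ≤ x < 688; integers 464 through 687: 224 values.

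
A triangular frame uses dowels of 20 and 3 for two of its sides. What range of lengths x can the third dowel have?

17 < x < 23

By the triangle inequality, x must be less than 20 + 3 = 23 and greater than |20 − 3| = 17.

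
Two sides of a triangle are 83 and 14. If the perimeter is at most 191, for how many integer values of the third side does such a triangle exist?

Triangle inequality: 69 < x < 97. Perimeter ≤ 191 gives x ≤ 191 − 83 − 14 = 94.
So 69 < x ≤ 94; integers 70 through 94: 25 values.

25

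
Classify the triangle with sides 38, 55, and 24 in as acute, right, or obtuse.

obtuse

Compare the square of the longest side to the sum of squares of the other two: 24² + 38² = 2020 < 3025 = 55².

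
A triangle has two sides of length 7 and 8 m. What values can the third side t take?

1 < t < 15

By the triangle inequality, t must be less than 7 + 8 = 15 and greater than |7 − 8| = 1.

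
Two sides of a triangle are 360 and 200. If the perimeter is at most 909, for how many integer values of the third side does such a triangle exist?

189

Triangle inequality: 160 < x < 560. Perimeter ≤ 909 gives x ≤ 909 − 360 − 200 = 349.
So 160 < x ≤ 349; integers 161 through 349: 189 values.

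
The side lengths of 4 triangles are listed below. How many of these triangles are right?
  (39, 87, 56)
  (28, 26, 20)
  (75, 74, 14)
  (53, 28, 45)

(39,87,56): 39²+56² = 4657 < 7569 = 87² → obtuse
(28,26,20): 20²+26² = 1076 > 784 = 28² → acute
(75,74,14): 14²+74² = 5672 > 5625 = 75² → acute
(53,28,45): 28²+45² = 2809 = 53² → right
1 of the 4 is right.

1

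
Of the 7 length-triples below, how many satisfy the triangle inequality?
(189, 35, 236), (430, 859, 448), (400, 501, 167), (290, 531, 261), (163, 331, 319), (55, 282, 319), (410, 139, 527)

6

(35,189,236): 35+189 ≤ 236 → not valid
(430,448,859): 430+448 > 859 → valid
(167,400,501): 167+400 > 501 → valid
(261,290,531): 261+290 > 531 → valid
(163,319,331): 163+319 > 331 → valid
(55,282,319): 55+282 > 319 → valid
(139,410,527): 139+410 > 527 → valid
6 of the 7 triples form a triangle.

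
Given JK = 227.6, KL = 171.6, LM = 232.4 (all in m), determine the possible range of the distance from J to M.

0 ≤ JM ≤ 631.6 m

The maximum is all hops collinear in one direction: 227.6 + 171.6 + 232.4 = 631.6.
The longest hop is 232.4; the others sum to 399.2. Since 232.4 ≤ 399.2, the path can fold back on itself completely, so the minimum distance is 0.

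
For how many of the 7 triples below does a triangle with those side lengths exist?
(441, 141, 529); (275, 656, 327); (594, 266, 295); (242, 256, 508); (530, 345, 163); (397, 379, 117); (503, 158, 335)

2

(141,441,529): 141+441 > 529 → valid
(275,327,656): 275+327 ≤ 656 → not valid
(266,295,594): 266+295 ≤ 594 → not valid
(242,256,508): 242+256 ≤ 508 → not valid
(163,345,530): 163+345 ≤ 530 → not valid
(117,379,397): 117+379 > 397 → valid
(158,335,503): 158+335 ≤ 503 → not valid
2 of the 7 triples form a triangle.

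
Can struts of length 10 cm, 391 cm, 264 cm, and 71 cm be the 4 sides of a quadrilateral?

For a quadrilateral, each side must be shorter than the sum of the others.
Here the longest side is 391, but the remaining 3 sides sum to only 345.

No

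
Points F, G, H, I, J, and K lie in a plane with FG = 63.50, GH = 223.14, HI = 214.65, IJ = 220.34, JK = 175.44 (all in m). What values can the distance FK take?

0 ≤ FK ≤ 897.07 m

The maximum is all hops collinear in one direction: 63.50 + 223.14 + 214.65 + 220.34 + 175.44 = 897.07.
The longest hop is 223.14; the others sum to 673.93. Since 223.14 ≤ 673.93, the path can fold back on itself completely, so the minimum distance is 0.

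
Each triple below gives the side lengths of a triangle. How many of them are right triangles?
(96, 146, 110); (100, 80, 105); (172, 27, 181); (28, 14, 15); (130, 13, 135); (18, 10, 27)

(96,146,110): 96²+110² = 21316 = 146² → right
(100,80,105): 80²+100² = 16400 > 11025 = 105² → acute
(172,27,181): 27²+172² = 30313 < 32761 = 181² → obtuse
(28,14,15): 14²+15² = 421 < 784 = 28² → obtuse
(130,13,135): 13²+130² = 17069 < 18225 = 135² → obtuse
(18,10,27): 10²+18² = 424 < 729 = 27² → obtuse
1 of the 6 is right.

1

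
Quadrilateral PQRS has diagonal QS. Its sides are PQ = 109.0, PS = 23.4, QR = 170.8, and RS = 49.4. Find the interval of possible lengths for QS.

121.4 < QS < 132.4

From triangle PQS: |109.0 − 23.4| < QS < 109.0 + 23.4, i.e. 85.6 < QS < 132.4.
From triangle RQS: 121.4 < QS < 220.2.
Both must hold, so QS lies in the intersection.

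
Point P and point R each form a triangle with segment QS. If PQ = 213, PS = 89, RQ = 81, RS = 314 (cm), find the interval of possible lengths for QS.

From triangle PQS: |213 − 89| < QS < 213 + 89, i.e. 124 < QS < 302.
From triangle RQS: 233 < QS < 395.
Both must hold, so QS lies in the intersection.

233 < QS < 302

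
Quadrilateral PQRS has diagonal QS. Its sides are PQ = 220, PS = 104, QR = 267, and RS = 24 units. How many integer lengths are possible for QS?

47

From triangle PQS: 116 < QS < 324.
From triangle RQS: 243 < QS < 291.
Intersection: 243 < QS < 291, so integers 244 through 290: 47 values.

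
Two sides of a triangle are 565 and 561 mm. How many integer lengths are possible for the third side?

The third side lies in the open interval (4, 1126).
Integers from 5 to 1125 inclusive: 1125 − 5 + 1 = 1121.

1121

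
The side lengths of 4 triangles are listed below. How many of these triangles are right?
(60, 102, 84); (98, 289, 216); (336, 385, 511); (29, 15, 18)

(60,102,84): 60²+84² = 10656 > 10404 = 102² → acute
(98,289,216): 98²+216² = 56260 < 83521 = 289² → obtuse
(336,385,511): 336²+385² = 261121 = 511² → right
(29,15,18): 15²+18² = 549 < 841 = 29² → obtuse
1 of the 4 is right.

1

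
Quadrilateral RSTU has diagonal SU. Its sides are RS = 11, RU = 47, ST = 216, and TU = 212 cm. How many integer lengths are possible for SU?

From triangle RSU: 36 < SU < 58.
From triangle TSU: 4 < SU < 428.
Intersection: 36 < SU < 58, so integers 37 through 57: 21 values.

21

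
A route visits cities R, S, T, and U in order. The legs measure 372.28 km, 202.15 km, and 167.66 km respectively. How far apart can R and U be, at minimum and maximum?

2.47 ≤ RU ≤ 742.09 km

The maximum is all hops collinear in one direction: 372.28 + 202.15 + 167.66 = 742.09.
The longest hop is 372.28; the others sum to 369.81. Folding the others back against it leaves at least 372.28 − 369.81 = 2.47.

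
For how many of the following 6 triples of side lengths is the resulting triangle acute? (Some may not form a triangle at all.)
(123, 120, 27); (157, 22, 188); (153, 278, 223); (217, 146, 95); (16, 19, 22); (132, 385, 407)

1

(123,120,27): 27²+120² = 15129 = 123² → right
(157,22,188): 22+157 ≤ 188, not a triangle
(153,278,223): 153²+223² = 73138 < 77284 = 278² → obtuse
(217,146,95): 95²+146² = 30341 < 47089 = 217² → obtuse
(16,19,22): 16²+19² = 617 > 484 = 22² → acute
(132,385,407): 132²+385² = 165649 = 407² → right
1 of the 6 is acute.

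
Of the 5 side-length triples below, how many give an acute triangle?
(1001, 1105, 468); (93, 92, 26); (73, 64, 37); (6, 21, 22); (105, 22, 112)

2

(1001,1105,468): 468²+1001² = 1221025 = 1105² → right
(93,92,26): 26²+92² = 9140 > 8649 = 93² → acute
(73,64,37): 37²+64² = 5465 > 5329 = 73² → acute
(6,21,22): 6²+21² = 477 < 484 = 22² → obtuse
(105,22,112): 22²+105² = 11509 < 12544 = 112² → obtuse
2 of the 5 are acute.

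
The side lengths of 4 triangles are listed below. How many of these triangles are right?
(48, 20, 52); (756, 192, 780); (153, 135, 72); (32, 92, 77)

(48,20,52): 20²+48² = 2704 = 52² → right
(756,192,780): 192²+756² = 608400 = 780² → right
(153,135,72): 72²+135² = 23409 = 153² → right
(32,92,77): 32²+77² = 6953 < 8464 = 92² → obtuse
3 of the 4 are right.

3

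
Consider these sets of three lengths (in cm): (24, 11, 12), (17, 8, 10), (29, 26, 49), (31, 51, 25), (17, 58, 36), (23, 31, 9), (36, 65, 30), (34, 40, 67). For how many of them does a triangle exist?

(11,12,24): 11+12 ≤ 24 → not valid
(8,10,17): 8+10 > 17 → valid
(26,29,49): 26+29 > 49 → valid
(25,31,51): 25+31 > 51 → valid
(17,36,58): 17+36 ≤ 58 → not valid
(9,23,31): 9+23 > 31 → valid
(30,36,65): 30+36 > 65 → valid
(34,40,67): 34+40 > 67 → valid
6 of the 8 triples form a triangle.

6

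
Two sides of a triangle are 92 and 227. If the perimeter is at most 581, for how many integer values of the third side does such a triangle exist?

127

Triangle inequality: 135 < x < 319. Perimeter ≤ 581 gives x ≤ 581 − 92 − 227 = 262.
So 135 < x ≤ 262; integers 136 through 262: 127 values.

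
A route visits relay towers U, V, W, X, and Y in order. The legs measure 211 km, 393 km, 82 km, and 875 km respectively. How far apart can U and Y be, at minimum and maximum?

189 ≤ UY ≤ 1561 km

The maximum is all hops collinear in one direction: 211 + 393 + 82 + 875 = 1561.
The longest hop is 875; the others sum to 686. Folding the others back against it leaves at least 875 − 686 = 189.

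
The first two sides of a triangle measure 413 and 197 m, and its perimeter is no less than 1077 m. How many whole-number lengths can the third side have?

143

Triangle inequality: 216 < x < 610. Perimeter ≥ 1077 gives x ≥ 1077 − 413 − 197 = 467.
So 467 ≤ x < 610; integers 467 through 609: 143 values.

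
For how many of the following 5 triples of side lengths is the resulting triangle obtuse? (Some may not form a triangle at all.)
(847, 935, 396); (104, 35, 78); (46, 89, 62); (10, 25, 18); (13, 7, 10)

4

(847,935,396): 396²+847² = 874225 = 935² → right
(104,35,78): 35²+78² = 7309 < 10816 = 104² → obtuse
(46,89,62): 46²+62² = 5960 < 7921 = 89² → obtuse
(10,25,18): 10²+18² = 424 < 625 = 25² → obtuse
(13,7,10): 7²+10² = 149 < 169 = 13² → obtuse
4 of the 5 are obtuse.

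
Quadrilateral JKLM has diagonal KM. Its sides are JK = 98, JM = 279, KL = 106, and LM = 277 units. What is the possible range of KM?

From triangle JKM: |98 − 279| < KM < 98 + 279, i.e. 181 < KM < 377.
From triangle LKM: 171 < KM < 383.
Both must hold, so KM lies in the intersection.

181 < KM < 377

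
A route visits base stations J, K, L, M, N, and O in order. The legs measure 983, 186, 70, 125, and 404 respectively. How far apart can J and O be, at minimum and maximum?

The maximum is all hops collinear in one direction: 983 + 186 + 70 + 125 + 404 = 1768.
The longest hop is 983; the others sum to 785. Folding the others back against it leaves at least 983 − 785 = 198.

198 ≤ JO ≤ 1768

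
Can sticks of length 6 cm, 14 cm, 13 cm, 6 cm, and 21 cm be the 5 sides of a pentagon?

A pentagon exists iff every side is shorter than the sum of the others — equivalently, the longest side is less than the sum of the rest.
Longest side 21 < 39 (sum of the remaining 4), so yes.

Yes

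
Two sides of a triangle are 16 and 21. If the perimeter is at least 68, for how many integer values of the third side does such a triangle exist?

6

Triangle inequality: 5 < x < 37. Perimeter ≥ 68 gives x ≥ 68 − 16 − 21 = 31.
So 31 ≤ x < 37; integers 31 through 36: 6 values.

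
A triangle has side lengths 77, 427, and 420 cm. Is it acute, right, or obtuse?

Compare the square of the longest side to the sum of squares of the other two: 77² + 420² = 182329 = 427².

right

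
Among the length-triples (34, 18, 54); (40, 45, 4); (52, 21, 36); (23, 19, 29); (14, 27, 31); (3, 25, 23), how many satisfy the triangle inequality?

4

(18,34,54): 18+34 ≤ 54 → not valid
(4,40,45): 4+40 ≤ 45 → not valid
(21,36,52): 21+36 > 52 → valid
(19,23,29): 19+23 > 29 → valid
(14,27,31): 14+27 > 31 → valid
(3,23,25): 3+23 > 25 → valid
4 of the 6 triples form a triangle.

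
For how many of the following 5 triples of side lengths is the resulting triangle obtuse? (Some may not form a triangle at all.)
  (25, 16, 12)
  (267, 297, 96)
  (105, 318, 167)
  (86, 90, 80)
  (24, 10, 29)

(25,16,12): 12²+16² = 400 < 625 = 25² → obtuse
(267,297,96): 96²+267² = 80505 < 88209 = 297² → obtuse
(105,318,167): 105+167 ≤ 318, not a triangle
(86,90,80): 80²+86² = 13796 > 8100 = 90² → acute
(24,10,29): 10²+24² = 676 < 841 = 29² → obtuse
3 of the 5 are obtuse.

3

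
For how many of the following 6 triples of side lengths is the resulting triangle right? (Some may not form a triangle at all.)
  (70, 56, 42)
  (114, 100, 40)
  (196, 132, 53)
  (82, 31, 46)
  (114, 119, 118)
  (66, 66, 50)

1

(70,56,42): 42²+56² = 4900 = 70² → right
(114,100,40): 40²+100² = 11600 < 12996 = 114² → obtuse
(196,132,53): 53+132 ≤ 196, not a triangle
(82,31,46): 31+46 ≤ 82, not a triangle
(114,119,118): 114²+118² = 26920 > 14161 = 119² → acute
(66,66,50): 50²+66² = 6856 > 4356 = 66² → acute
1 of the 6 is right.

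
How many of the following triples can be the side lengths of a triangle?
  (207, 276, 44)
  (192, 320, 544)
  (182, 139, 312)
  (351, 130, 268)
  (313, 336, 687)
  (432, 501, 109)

(44,207,276): 44+207 ≤ 276 → not valid
(192,320,544): 192+320 ≤ 544 → not valid
(139,182,312): 139+182 > 312 → valid
(130,268,351): 130+268 > 351 → valid
(313,336,687): 313+336 ≤ 687 → not valid
(109,432,501): 109+432 > 501 → valid
3 of the 6 triples form a triangle.

3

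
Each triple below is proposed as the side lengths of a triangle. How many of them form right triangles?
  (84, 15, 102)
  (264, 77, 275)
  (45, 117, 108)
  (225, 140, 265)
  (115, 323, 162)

(84,15,102): 15+84 ≤ 102, not a triangle
(264,77,275): 77²+264² = 75625 = 275² → right
(45,117,108): 45²+108² = 13689 = 117² → right
(225,140,265): 140²+225² = 70225 = 265² → right
(115,323,162): 115+162 ≤ 323, not a triangle
3 of the 5 are right.

3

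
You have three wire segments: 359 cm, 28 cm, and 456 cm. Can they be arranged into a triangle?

No

The longest side is 456, but the other two sum to only 387.
387 < 456, so the triangle inequality fails.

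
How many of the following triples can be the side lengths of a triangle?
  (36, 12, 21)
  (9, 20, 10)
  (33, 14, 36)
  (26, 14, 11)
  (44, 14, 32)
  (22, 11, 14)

(12,21,36): 12+21 ≤ 36 → not valid
(9,10,20): 9+10 ≤ 20 → not valid
(14,33,36): 14+33 > 36 → valid
(11,14,26): 11+14 ≤ 26 → not valid
(14,32,44): 14+32 > 44 → valid
(11,14,22): 11+14 > 22 → valid
3 of the 6 triples form a triangle.

3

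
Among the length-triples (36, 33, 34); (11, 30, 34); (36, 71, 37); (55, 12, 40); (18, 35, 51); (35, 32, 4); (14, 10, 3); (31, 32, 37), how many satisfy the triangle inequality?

6

(33,34,36): 33+34 > 36 → valid
(11,30,34): 11+30 > 34 → valid
(36,37,71): 36+37 > 71 → valid
(12,40,55): 12+40 ≤ 55 → not valid
(18,35,51): 18+35 > 51 → valid
(4,32,35): 4+32 > 35 → valid
(3,10,14): 3+10 ≤ 14 → not valid
(31,32,37): 31+32 > 37 → valid
6 of the 8 triples form a triangle.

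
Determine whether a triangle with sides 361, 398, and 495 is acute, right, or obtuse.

Compare the square of the longest side to the sum of squares of the other two: 361² + 398² = 288725 > 245025 = 495².

acute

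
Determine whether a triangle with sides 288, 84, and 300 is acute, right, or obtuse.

right

Compare the square of the longest side to the sum of squares of the other two: 84² + 288² = 90000 = 300².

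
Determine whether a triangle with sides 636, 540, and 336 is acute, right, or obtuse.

right

Compare the square of the longest side to the sum of squares of the other two: 336² + 540² = 404496 = 636².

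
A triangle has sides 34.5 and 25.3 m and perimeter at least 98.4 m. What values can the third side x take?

Triangle inequality alone gives 9.2 < x < 59.8.
The perimeter condition gives x ≥ 98.4 − 34.5 − 25.3 = 38.6.
Intersecting the two: 38.6 ≤ x < 59.8.

38.6 ≤ x < 59.8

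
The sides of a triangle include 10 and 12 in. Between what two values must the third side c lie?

2 < c < 22 (in)

By the triangle inequality, c must be less than 10 + 12 = 22 and greater than |10 − 12| = 2.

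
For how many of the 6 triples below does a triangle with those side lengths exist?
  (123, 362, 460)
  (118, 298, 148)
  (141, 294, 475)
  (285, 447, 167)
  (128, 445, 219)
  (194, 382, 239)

(123,362,460): 123+362 > 460 → valid
(118,148,298): 118+148 ≤ 298 → not valid
(141,294,475): 141+294 ≤ 475 → not valid
(167,285,447): 167+285 > 447 → valid
(128,219,445): 128+219 ≤ 445 → not valid
(194,239,382): 194+239 > 382 → valid
3 of the 6 triples form a triangle.

3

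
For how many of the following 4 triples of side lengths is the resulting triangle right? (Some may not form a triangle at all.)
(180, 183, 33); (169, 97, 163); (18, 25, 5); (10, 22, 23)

(180,183,33): 33²+180² = 33489 = 183² → right
(169,97,163): 97²+163² = 35978 > 28561 = 169² → acute
(18,25,5): 5+18 ≤ 25, not a triangle
(10,22,23): 10²+22² = 584 > 529 = 23² → acute
1 of the 4 is right.

1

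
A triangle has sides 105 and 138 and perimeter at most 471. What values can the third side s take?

Triangle inequality alone gives 33 < s < 243.
The perimeter condition gives s ≤ 471 − 105 − 138 = 228.
Intersecting the two: 33 < s ≤ 228.

33 < s ≤ 228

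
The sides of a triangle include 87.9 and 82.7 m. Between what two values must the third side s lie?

By the triangle inequality, s must be less than 87.9 + 82.7 = 170.6 and greater than |87.9 − 82.7| = 5.2.

5.2 < s < 170.6 (m)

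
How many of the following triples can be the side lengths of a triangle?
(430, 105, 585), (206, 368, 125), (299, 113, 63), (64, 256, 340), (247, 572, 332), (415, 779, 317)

(105,430,585): 105+430 ≤ 585 → not valid
(125,206,368): 125+206 ≤ 368 → not valid
(63,113,299): 63+113 ≤ 299 → not valid
(64,256,340): 64+256 ≤ 340 → not valid
(247,332,572): 247+332 > 572 → valid
(317,415,779): 317+415 ≤ 779 → not valid
1 of the 6 triples forms a triangle.

1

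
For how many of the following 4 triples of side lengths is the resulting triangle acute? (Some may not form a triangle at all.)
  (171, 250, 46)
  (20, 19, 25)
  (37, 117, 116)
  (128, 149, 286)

2

(171,250,46): 46+171 ≤ 250, not a triangle
(20,19,25): 19²+20² = 761 > 625 = 25² → acute
(37,117,116): 37²+116² = 14825 > 13689 = 117² → acute
(128,149,286): 128+149 ≤ 286, not a triangle
2 of the 4 are acute.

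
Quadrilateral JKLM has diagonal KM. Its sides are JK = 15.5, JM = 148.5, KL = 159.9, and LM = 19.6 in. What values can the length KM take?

From triangle JKM: |15.5 − 148.5| < KM < 15.5 + 148.5, i.e. 133.0 < KM < 164.0.
From triangle LKM: 140.3 < KM < 179.5.
Both must hold, so KM lies in the intersection.

140.3 < KM < 164.0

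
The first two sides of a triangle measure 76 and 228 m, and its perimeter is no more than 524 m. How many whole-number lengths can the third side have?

68

Triangle inequality: 152 < x < 304. Perimeter ≤ 524 gives x ≤ 524 − 76 − 228 = 220.
So 152 < x ≤ 220; integers 153 through 220: 68 values.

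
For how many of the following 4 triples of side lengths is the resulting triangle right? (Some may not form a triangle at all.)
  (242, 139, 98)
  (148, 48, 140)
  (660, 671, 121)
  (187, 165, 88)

(242,139,98): 98+139 ≤ 242, not a triangle
(148,48,140): 48²+140² = 21904 = 148² → right
(660,671,121): 121²+660² = 450241 = 671² → right
(187,165,88): 88²+165² = 34969 = 187² → right
3 of the 4 are right.

3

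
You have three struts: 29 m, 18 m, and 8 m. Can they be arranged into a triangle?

The longest side is 29, but the other two sum to only 26.
26 < 29, so the triangle inequality fails.

No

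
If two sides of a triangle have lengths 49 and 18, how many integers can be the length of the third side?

The third side lies in the open interval (31, 67).
Integers from 32 to 66 inclusive: 66 − 32 + 1 = 35.

35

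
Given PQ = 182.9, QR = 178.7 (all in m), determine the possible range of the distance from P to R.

By the triangle inequality, |182.9 − 178.7| ≤ PR ≤ 182.9 + 178.7.

4.2 ≤ PR ≤ 361.6 m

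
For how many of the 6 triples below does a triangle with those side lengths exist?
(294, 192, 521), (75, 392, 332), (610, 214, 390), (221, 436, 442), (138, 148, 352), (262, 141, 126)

(192,294,521): 192+294 ≤ 521 → not valid
(75,332,392): 75+332 > 392 → valid
(214,390,610): 214+390 ≤ 610 → not valid
(221,436,442): 221+436 > 442 → valid
(138,148,352): 138+148 ≤ 352 → not valid
(126,141,262): 126+141 > 262 → valid
3 of the 6 triples form a triangle.

3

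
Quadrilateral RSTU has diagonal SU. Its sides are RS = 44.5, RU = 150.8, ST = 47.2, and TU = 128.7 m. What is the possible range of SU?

From triangle RSU: |44.5 − 150.8| < SU < 44.5 + 150.8, i.e. 106.3 < SU < 195.3.
From triangle TSU: 81.5 < SU < 175.9.
Both must hold, so SU lies in the intersection.

106.3 < SU < 175.9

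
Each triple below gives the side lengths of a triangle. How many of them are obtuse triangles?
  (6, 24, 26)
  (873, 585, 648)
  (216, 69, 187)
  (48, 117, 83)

3

(6,24,26): 6²+24² = 612 < 676 = 26² → obtuse
(873,585,648): 585²+648² = 762129 = 873² → right
(216,69,187): 69²+187² = 39730 < 46656 = 216² → obtuse
(48,117,83): 48²+83² = 9193 < 13689 = 117² → obtuse
3 of the 4 are obtuse.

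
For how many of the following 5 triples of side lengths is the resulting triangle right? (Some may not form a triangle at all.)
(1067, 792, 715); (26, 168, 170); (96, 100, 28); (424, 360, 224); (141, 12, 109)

(1067,792,715): 715²+792² = 1138489 = 1067² → right
(26,168,170): 26²+168² = 28900 = 170² → right
(96,100,28): 28²+96² = 10000 = 100² → right
(424,360,224): 224²+360² = 179776 = 424² → right
(141,12,109): 12+109 ≤ 141, not a triangle
4 of the 5 are right.

4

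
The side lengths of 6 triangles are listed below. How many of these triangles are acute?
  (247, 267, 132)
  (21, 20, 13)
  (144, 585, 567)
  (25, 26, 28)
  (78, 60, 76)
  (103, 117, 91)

5

(247,267,132): 132²+247² = 78433 > 71289 = 267² → acute
(21,20,13): 13²+20² = 569 > 441 = 21² → acute
(144,585,567): 144²+567² = 342225 = 585² → right
(25,26,28): 25²+26² = 1301 > 784 = 28² → acute
(78,60,76): 60²+76² = 9376 > 6084 = 78² → acute
(103,117,91): 91²+103² = 18890 > 13689 = 117² → acute
5 of the 6 are acute.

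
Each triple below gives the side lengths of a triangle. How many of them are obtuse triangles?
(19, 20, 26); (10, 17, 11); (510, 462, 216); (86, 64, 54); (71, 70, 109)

(19,20,26): 19²+20² = 761 > 676 = 26² → acute
(10,17,11): 10²+11² = 221 < 289 = 17² → obtuse
(510,462,216): 216²+462² = 260100 = 510² → right
(86,64,54): 54²+64² = 7012 < 7396 = 86² → obtuse
(71,70,109): 70²+71² = 9941 < 11881 = 109² → obtuse
3 of the 5 are obtuse.

3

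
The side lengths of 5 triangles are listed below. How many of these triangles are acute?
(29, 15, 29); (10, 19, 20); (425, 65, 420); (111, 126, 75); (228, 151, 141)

3

(29,15,29): 15²+29² = 1066 > 841 = 29² → acute
(10,19,20): 10²+19² = 461 > 400 = 20² → acute
(425,65,420): 65²+420² = 180625 = 425² → right
(111,126,75): 75²+111² = 17946 > 15876 = 126² → acute
(228,151,141): 141²+151² = 42682 < 51984 = 228² → obtuse
3 of the 5 are acute.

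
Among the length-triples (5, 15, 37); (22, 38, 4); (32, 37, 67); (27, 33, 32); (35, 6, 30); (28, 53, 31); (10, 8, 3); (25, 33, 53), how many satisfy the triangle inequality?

(5,15,37): 5+15 ≤ 37 → not valid
(4,22,38): 4+22 ≤ 38 → not valid
(32,37,67): 32+37 > 67 → valid
(27,32,33): 27+32 > 33 → valid
(6,30,35): 6+30 > 35 → valid
(28,31,53): 28+31 > 53 → valid
(3,8,10): 3+8 > 10 → valid
(25,33,53): 25+33 > 53 → valid
6 of the 8 triples form a triangle.

6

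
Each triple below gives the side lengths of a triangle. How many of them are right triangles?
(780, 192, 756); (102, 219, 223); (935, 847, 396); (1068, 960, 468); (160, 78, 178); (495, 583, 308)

5

(780,192,756): 192²+756² = 608400 = 780² → right
(102,219,223): 102²+219² = 58365 > 49729 = 223² → acute
(935,847,396): 396²+847² = 874225 = 935² → right
(1068,960,468): 468²+960² = 1140624 = 1068² → right
(160,78,178): 78²+160² = 31684 = 178² → right
(495,583,308): 308²+495² = 339889 = 583² → right
5 of the 6 are right.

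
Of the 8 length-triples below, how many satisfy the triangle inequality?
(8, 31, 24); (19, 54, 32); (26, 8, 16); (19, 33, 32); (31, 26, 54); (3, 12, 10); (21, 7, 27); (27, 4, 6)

(8,24,31): 8+24 > 31 → valid
(19,32,54): 19+32 ≤ 54 → not valid
(8,16,26): 8+16 ≤ 26 → not valid
(19,32,33): 19+32 > 33 → valid
(26,31,54): 26+31 > 54 → valid
(3,10,12): 3+10 > 12 → valid
(7,21,27): 7+21 > 27 → valid
(4,6,27): 4+6 ≤ 27 → not valid
5 of the 8 triples form a triangle.

5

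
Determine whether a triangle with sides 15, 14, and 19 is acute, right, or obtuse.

acute

Compare the square of the longest side to the sum of squares of the other two: 14² + 15² = 421 > 361 = 19².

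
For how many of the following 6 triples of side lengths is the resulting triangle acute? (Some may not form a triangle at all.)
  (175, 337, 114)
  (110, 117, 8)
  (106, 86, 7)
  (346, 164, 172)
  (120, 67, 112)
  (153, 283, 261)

(175,337,114): 114+175 ≤ 337, not a triangle
(110,117,8): 8²+110² = 12164 < 13689 = 117² → obtuse
(106,86,7): 7+86 ≤ 106, not a triangle
(346,164,172): 164+172 ≤ 346, not a triangle
(120,67,112): 67²+112² = 17033 > 14400 = 120² → acute
(153,283,261): 153²+261² = 91530 > 80089 = 283² → acute
2 of the 6 are acute.

2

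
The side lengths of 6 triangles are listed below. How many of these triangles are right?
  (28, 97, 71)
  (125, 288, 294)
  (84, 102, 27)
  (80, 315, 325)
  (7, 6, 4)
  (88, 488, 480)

(28,97,71): 28²+71² = 5825 < 9409 = 97² → obtuse
(125,288,294): 125²+288² = 98569 > 86436 = 294² → acute
(84,102,27): 27²+84² = 7785 < 10404 = 102² → obtuse
(80,315,325): 80²+315² = 105625 = 325² → right
(7,6,4): 4²+6² = 52 > 49 = 7² → acute
(88,488,480): 88²+480² = 238144 = 488² → right
2 of the 6 are right.

2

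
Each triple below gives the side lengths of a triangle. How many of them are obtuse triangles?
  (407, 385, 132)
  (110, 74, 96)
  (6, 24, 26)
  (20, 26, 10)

2

(407,385,132): 132²+385² = 165649 = 407² → right
(110,74,96): 74²+96² = 14692 > 12100 = 110² → acute
(6,24,26): 6²+24² = 612 < 676 = 26² → obtuse
(20,26,10): 10²+20² = 500 < 676 = 26² → obtuse
2 of the 4 are obtuse.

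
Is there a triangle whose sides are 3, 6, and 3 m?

No

The two shorter sides sum to 6, exactly equal to the longest side 6.
That gives only a degenerate (flat) triangle — the inequality must be strict.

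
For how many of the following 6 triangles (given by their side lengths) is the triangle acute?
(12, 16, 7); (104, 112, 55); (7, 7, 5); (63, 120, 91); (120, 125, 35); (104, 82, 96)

(12,16,7): 7²+12² = 193 < 256 = 16² → obtuse
(104,112,55): 55²+104² = 13841 > 12544 = 112² → acute
(7,7,5): 5²+7² = 74 > 49 = 7² → acute
(63,120,91): 63²+91² = 12250 < 14400 = 120² → obtuse
(120,125,35): 35²+120² = 15625 = 125² → right
(104,82,96): 82²+96² = 15940 > 10816 = 104² → acute
3 of the 6 are acute.

3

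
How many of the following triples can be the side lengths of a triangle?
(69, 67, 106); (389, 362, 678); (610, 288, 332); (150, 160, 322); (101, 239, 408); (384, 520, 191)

(67,69,106): 67+69 > 106 → valid
(362,389,678): 362+389 > 678 → valid
(288,332,610): 288+332 > 610 → valid
(150,160,322): 150+160 ≤ 322 → not valid
(101,239,408): 101+239 ≤ 408 → not valid
(191,384,520): 191+384 > 520 → valid
4 of the 6 triples form a triangle.

4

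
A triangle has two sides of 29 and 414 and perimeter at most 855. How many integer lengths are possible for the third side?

27

Triangle inequality: 385 < x < 443. Perimeter ≤ 855 gives x ≤ 855 − 29 − 414 = 412.
So 385 < x ≤ 412; integers 386 through 412: 27 values.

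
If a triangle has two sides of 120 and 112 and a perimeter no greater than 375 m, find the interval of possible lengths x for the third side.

Triangle inequality alone gives 8 < x < 232.
The perimeter condition gives x ≤ 375 − 120 − 112 = 143.
Intersecting the two: 8 < x ≤ 143.

8 < x ≤ 143 m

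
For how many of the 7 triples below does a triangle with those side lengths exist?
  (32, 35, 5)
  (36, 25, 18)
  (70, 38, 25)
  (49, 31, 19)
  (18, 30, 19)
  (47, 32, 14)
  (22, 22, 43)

5

(5,32,35): 5+32 > 35 → valid
(18,25,36): 18+25 > 36 → valid
(25,38,70): 25+38 ≤ 70 → not valid
(19,31,49): 19+31 > 49 → valid
(18,19,30): 18+19 > 30 → valid
(14,32,47): 14+32 ≤ 47 → not valid
(22,22,43): 22+22 > 43 → valid
5 of the 7 triples form a triangle.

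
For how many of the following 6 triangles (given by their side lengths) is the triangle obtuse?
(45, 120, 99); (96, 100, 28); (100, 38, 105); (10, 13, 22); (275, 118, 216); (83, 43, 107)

4

(45,120,99): 45²+99² = 11826 < 14400 = 120² → obtuse
(96,100,28): 28²+96² = 10000 = 100² → right
(100,38,105): 38²+100² = 11444 > 11025 = 105² → acute
(10,13,22): 10²+13² = 269 < 484 = 22² → obtuse
(275,118,216): 118²+216² = 60580 < 75625 = 275² → obtuse
(83,43,107): 43²+83² = 8738 < 11449 = 107² → obtuse
4 of the 6 are obtuse.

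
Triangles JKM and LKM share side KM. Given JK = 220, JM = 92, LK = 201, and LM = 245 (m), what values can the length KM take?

128 < KM < 312

From triangle JKM: |220 − 92| < KM < 220 + 92, i.e. 128 < KM < 312.
From triangle LKM: 44 < KM < 446.
Both must hold, so KM lies in the intersection.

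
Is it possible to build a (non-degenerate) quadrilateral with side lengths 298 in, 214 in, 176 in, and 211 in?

Yes

A quadrilateral exists iff every side is shorter than the sum of the others — equivalently, the longest side is less than the sum of the rest.
Longest side 298 < 601 (sum of the remaining 3), so yes.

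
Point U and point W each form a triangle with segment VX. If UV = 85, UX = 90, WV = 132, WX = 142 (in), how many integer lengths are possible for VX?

164

From triangle UVX: 5 < VX < 175.
From triangle WVX: 10 < VX < 274.
Intersection: 10 < VX < 175, so integers 11 through 174: 164 values.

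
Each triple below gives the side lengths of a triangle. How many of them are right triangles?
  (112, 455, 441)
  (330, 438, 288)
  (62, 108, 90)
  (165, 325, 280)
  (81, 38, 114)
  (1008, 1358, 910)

4

(112,455,441): 112²+441² = 207025 = 455² → right
(330,438,288): 288²+330² = 191844 = 438² → right
(62,108,90): 62²+90² = 11944 > 11664 = 108² → acute
(165,325,280): 165²+280² = 105625 = 325² → right
(81,38,114): 38²+81² = 8005 < 12996 = 114² → obtuse
(1008,1358,910): 910²+1008² = 1844164 = 1358² → right
4 of the 6 are right.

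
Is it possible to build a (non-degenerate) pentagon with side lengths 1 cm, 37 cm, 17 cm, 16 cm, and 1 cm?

No

For a pentagon, each side must be shorter than the sum of the others.
Here the longest side is 37, but the remaining 4 sides sum to only 35.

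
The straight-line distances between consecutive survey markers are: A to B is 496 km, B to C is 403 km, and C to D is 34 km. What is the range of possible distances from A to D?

59 ≤ AD ≤ 933 km

The maximum is all hops collinear in one direction: 496 + 403 + 34 = 933.
The longest hop is 496; the others sum to 437. Folding the others back against it leaves at least 496 − 437 = 59.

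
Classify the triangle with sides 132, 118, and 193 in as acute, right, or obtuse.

Compare the square of the longest side to the sum of squares of the other two: 118² + 132² = 31348 < 37249 = 193².

obtuse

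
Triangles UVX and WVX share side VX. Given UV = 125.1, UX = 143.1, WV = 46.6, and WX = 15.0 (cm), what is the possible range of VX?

From triangle UVX: |125.1 − 143.1| < VX < 125.1 + 143.1, i.e. 18.0 < VX < 268.2.
From triangle WVX: 31.6 < VX < 61.6.
Both must hold, so VX lies in the intersection.

31.6 < VX < 61.6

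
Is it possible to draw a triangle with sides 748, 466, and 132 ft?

The longest side is 748, but the other two sum to only 598.
598 < 748, so the triangle inequality fails.

No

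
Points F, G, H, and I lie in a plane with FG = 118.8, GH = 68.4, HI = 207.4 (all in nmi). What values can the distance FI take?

20.2 ≤ FI ≤ 394.6 nmi

The maximum is all hops collinear in one direction: 118.8 + 68.4 + 207.4 = 394.6.
The longest hop is 207.4; the others sum to 187.2. Folding the others back against it leaves at least 207.4 − 187.2 = 20.2.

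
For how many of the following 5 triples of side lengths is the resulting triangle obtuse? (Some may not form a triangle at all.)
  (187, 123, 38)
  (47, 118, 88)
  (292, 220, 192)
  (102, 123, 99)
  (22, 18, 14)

1

(187,123,38): 38+123 ≤ 187, not a triangle
(47,118,88): 47²+88² = 9953 < 13924 = 118² → obtuse
(292,220,192): 192²+220² = 85264 = 292² → right
(102,123,99): 99²+102² = 20205 > 15129 = 123² → acute
(22,18,14): 14²+18² = 520 > 484 = 22² → acute
1 of the 5 is obtuse.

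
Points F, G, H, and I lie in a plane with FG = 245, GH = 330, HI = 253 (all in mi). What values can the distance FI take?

0 ≤ FI ≤ 828 mi

The maximum is all hops collinear in one direction: 245 + 330 + 253 = 828.
The longest hop is 330; the others sum to 498. Since 330 ≤ 498, the path can fold back on itself completely, so the minimum distance is 0.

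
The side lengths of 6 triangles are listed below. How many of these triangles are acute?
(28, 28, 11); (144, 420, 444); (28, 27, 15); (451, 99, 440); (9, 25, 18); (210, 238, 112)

(28,28,11): 11²+28² = 905 > 784 = 28² → acute
(144,420,444): 144²+420² = 197136 = 444² → right
(28,27,15): 15²+27² = 954 > 784 = 28² → acute
(451,99,440): 99²+440² = 203401 = 451² → right
(9,25,18): 9²+18² = 405 < 625 = 25² → obtuse
(210,238,112): 112²+210² = 56644 = 238² → right
2 of the 6 are acute.

2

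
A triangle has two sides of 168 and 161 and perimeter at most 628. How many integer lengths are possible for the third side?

Triangle inequality: 7 < x < 329. Perimeter ≤ 628 gives x ≤ 628 − 168 − 161 = 299.
So 7 < x ≤ 299; integers 8 through 299: 292 values.

292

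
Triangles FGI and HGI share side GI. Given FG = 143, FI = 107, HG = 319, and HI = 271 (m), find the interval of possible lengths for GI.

48 < GI < 250

From triangle FGI: |143 − 107| < GI < 143 + 107, i.e. 36 < GI < 250.
From triangle HGI: 48 < GI < 590.
Both must hold, so GI lies in the intersection.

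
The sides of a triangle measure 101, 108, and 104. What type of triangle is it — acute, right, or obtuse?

Compare the square of the longest side to the sum of squares of the other two: 101² + 104² = 21017 > 11664 = 108².

acute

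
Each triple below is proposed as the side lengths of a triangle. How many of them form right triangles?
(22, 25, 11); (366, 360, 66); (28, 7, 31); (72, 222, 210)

(22,25,11): 11²+22² = 605 < 625 = 25² → obtuse
(366,360,66): 66²+360² = 133956 = 366² → right
(28,7,31): 7²+28² = 833 < 961 = 31² → obtuse
(72,222,210): 72²+210² = 49284 = 222² → right
2 of the 4 are right.

2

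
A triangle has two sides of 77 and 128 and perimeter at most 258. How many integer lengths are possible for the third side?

2

Triangle inequality: 51 < x < 205. Perimeter ≤ 258 gives x ≤ 258 − 77 − 128 = 53.
So 51 < x ≤ 53; integers 52 through 53: 2 values.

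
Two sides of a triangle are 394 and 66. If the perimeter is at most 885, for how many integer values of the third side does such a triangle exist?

97

Triangle inequality: 328 < x < 460. Perimeter ≤ 885 gives x ≤ 885 − 394 − 66 = 425.
So 328 < x ≤ 425; integers 329 through 425: 97 values.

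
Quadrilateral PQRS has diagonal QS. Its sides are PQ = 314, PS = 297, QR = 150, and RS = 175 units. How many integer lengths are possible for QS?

From triangle PQS: 17 < QS < 611.
From triangle RQS: 25 < QS < 325.
Intersection: 25 < QS < 325, so integers 26 through 324: 299 values.

299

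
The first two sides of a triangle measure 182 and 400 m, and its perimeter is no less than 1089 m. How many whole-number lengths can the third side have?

75

Triangle inequality: 218 < x < 582. Perimeter ≥ 1089 gives x ≥ 1089 − 182 − 400 = 507.
So 507 ≤ x < 582; integers 507 through 581: 75 values.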